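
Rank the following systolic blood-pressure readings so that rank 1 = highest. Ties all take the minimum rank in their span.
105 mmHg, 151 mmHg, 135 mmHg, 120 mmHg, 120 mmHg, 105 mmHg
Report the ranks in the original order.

5, 1, 2, 3, 3, 5

Sorted (descending): 151, 135, 120, 120, 105, 105
The 2 values of 120 occupy positions 3–4 → each gets rank 3.
The 2 values of 105 occupy positions 5–6 → each gets rank 5.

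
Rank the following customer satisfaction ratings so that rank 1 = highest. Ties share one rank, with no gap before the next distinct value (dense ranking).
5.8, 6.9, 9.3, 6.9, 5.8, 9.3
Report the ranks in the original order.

Sorted (descending): 9.3, 9.3, 6.9, 6.9, 5.8, 5.8
The 2 values of 9.3 share dense rank 1.
The 2 values of 6.9 share dense rank 2.
The 2 values of 5.8 share dense rank 3.

3, 2, 1, 2, 3, 1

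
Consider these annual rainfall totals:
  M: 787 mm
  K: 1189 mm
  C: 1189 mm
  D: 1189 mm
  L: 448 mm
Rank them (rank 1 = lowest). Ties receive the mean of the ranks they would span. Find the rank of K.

4

Sorted (ascending): 448, 787, 1189, 1189, 1189
The 3 values of 1189 occupy positions 3–5 → average rank 4.
K has value 1189 mm → rank 4.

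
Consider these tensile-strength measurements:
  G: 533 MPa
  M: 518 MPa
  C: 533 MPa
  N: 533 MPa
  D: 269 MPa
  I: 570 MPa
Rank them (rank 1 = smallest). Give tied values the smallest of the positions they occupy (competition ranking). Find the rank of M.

2

Sorted (ascending): 269, 518, 533, 533, 533, 570
The 3 values of 533 occupy positions 3–5 → each gets rank 3.
M has value 518 MPa → rank 2.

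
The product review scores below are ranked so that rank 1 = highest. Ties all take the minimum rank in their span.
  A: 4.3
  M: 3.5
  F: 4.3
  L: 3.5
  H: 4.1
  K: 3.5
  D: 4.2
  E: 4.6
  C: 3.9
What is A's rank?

2

Sorted (descending): 4.6, 4.3, 4.3, 4.2, 4.1, 3.9, 3.5, 3.5, 3.5
The 2 values of 4.3 occupy positions 2–3 → each gets rank 2.
The 3 values of 3.5 occupy positions 7–9 → each gets rank 7.
A has value 4.3 → rank 2.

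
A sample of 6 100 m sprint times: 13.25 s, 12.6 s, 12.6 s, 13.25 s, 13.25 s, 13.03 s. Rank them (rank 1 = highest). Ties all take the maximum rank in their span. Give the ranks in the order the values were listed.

3, 6, 6, 3, 3, 4

Sorted (descending): 13.25, 13.25, 13.25, 13.03, 12.6, 12.6
The 3 values of 13.25 occupy positions 1–3 → each gets rank 3.
The 2 values of 12.6 occupy positions 5–6 → each gets rank 6.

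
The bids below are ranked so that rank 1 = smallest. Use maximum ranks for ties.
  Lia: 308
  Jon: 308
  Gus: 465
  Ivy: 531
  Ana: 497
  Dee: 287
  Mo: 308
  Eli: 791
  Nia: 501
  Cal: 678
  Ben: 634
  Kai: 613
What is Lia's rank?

4

Sorted (ascending): 287, 308, 308, 308, 465, 497, 501, 531, 613, 634, 678, 791
The 3 values of 308 occupy positions 2–4 → each gets rank 4.
Lia has value 308 → rank 4.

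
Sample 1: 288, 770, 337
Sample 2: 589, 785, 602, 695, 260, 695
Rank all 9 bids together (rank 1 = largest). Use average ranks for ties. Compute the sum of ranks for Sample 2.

Sorted (descending): 785, 770, 695, 695, 602, 589, 337, 288, 260
The 2 values of 695 occupy positions 3–4 → average rank (3+4)/2 = 3.5.
Sample 2 values → pooled ranks: 589→6, 785→1, 602→5, 695→3.5, 260→9, 695→3.5
Rank sum = 6 + 1 + 5 + 3.5 + 9 + 3.5 = 28

28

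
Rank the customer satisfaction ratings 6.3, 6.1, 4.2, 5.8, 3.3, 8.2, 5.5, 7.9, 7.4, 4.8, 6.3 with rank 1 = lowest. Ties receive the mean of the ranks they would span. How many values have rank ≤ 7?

6

Sorted (ascending): 3.3, 4.2, 4.8, 5.5, 5.8, 6.1, 6.3, 6.3, 7.4, 7.9, 8.2
The 2 values of 6.3 occupy positions 7–8 → average rank (7+8)/2 = 7.5.
Ranks ≤ 7: {1, 2, 3, 4, 5, 6} → 6 values.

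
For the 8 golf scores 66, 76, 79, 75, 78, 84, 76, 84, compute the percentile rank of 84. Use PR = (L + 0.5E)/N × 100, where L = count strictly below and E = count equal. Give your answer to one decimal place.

N = 8.
Strictly below 84: 6. Equal to 84: 2.
PR = (6 + 0.5·2)/8 × 100 = 87.5

87.5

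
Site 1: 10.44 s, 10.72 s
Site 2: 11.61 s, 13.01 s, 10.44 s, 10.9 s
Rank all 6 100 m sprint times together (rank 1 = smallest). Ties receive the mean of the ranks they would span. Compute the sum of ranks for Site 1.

4.5

Sorted (ascending): 10.44, 10.44, 10.72, 10.9, 11.61, 13.01
The 2 values of 10.44 occupy positions 1–2 → average rank (1+2)/2 = 1.5.
Site 1 values → pooled ranks: 10.44→1.5, 10.72→3
Rank sum = 1.5 + 3 = 4.5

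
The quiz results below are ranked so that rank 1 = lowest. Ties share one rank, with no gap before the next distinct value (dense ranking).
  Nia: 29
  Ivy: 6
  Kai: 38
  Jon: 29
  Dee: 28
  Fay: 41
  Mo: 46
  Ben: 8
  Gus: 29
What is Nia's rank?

Sorted (ascending): 6, 8, 28, 29, 29, 29, 38, 41, 46
The 3 values of 29 share dense rank 4.
Remaining distinct values take the next consecutive integers.
Nia has value 29 → rank 4.

4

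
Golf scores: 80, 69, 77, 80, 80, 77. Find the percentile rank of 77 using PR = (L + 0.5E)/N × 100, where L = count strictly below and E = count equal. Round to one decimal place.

33.3

N = 6.
Strictly below 77: 1. Equal to 77: 2.
PR = (1 + 0.5·2)/6 × 100 = 33.3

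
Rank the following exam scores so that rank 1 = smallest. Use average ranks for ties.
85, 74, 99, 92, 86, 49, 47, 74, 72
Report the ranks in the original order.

Sorted (ascending): 47, 49, 72, 74, 74, 85, 86, 92, 99
The 2 values of 74 occupy positions 4–5 → average rank (4+5)/2 = 4.5.

6, 4.5, 9, 8, 7, 2, 1, 4.5, 3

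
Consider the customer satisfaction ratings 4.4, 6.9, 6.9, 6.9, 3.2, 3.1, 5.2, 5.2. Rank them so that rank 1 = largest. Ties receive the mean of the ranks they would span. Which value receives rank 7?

3.2

Sorted (descending): 6.9, 6.9, 6.9, 5.2, 5.2, 4.4, 3.2, 3.1
The 3 values of 6.9 occupy positions 1–3 → average rank 2.
The 2 values of 5.2 occupy positions 4–5 → average rank (4+5)/2 = 4.5.
Rank 7 → value 3.2.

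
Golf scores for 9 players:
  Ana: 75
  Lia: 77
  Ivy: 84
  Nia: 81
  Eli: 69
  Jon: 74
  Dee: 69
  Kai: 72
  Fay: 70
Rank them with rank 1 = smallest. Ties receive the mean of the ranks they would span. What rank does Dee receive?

1.5

Sorted (ascending): 69, 69, 70, 72, 74, 75, 77, 81, 84
The 2 values of 69 occupy positions 1–2 → average rank (1+2)/2 = 1.5.
Dee has value 69 → rank 1.5.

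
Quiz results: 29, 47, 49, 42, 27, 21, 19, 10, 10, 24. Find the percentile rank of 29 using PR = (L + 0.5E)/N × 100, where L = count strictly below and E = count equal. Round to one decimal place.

N = 10.
Strictly below 29: 6. Equal to 29: 1.
PR = (6 + 0.5·1)/10 × 100 = 65.0

65.0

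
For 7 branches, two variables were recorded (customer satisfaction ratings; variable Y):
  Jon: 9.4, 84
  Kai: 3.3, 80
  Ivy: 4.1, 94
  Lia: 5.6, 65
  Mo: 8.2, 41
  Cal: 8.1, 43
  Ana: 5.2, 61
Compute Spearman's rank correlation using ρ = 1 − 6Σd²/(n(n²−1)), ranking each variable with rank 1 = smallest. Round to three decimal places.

Ranks of variable 1: 7, 1, 2, 4, 6, 5, 3
Ranks of variable 2: 6, 5, 7, 4, 1, 2, 3
d = r₁ − r₂: 1, -4, -5, 0, 5, 3, 0
d²: 1, 16, 25, 0, 25, 9, 0; Σd² = 76
ρ = 1 − 6·76/(7·48) = 1 − 456/336 = -0.357

-0.357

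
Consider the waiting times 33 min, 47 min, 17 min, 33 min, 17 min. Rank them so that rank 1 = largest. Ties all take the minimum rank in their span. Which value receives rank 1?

47

Sorted (descending): 47, 33, 33, 17, 17
The 2 values of 33 occupy positions 2–3 → each gets rank 2.
The 2 values of 17 occupy positions 4–5 → each gets rank 4.
Rank 1 → value 47.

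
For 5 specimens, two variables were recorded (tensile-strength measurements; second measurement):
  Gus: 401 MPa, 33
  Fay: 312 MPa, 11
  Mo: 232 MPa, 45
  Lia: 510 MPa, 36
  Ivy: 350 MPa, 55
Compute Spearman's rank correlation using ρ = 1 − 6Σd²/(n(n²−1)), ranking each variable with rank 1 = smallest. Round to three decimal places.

-0.100

Ranks of variable 1: 4, 2, 1, 5, 3
Ranks of variable 2: 2, 1, 4, 3, 5
d = r₁ − r₂: 2, 1, -3, 2, -2
d²: 4, 1, 9, 4, 4; Σd² = 22
ρ = 1 − 6·22/(5·24) = 1 − 132/120 = -0.100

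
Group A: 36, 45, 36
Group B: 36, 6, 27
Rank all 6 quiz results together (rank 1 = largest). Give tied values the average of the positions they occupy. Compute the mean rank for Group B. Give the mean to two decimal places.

Sorted (descending): 45, 36, 36, 36, 27, 6
The 3 values of 36 occupy positions 2–4 → average rank 3.
Group B values → pooled ranks: 36→3, 6→6, 27→5
Mean rank = (3 + 6 + 5) / 3 = 4.67

4.67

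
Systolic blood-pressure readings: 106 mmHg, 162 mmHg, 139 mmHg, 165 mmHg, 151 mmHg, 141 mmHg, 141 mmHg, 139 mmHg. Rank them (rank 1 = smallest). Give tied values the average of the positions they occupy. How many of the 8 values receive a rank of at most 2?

Sorted (ascending): 106, 139, 139, 141, 141, 151, 162, 165
The 2 values of 139 occupy positions 2–3 → average rank (2+3)/2 = 2.5.
The 2 values of 141 occupy positions 4–5 → average rank (4+5)/2 = 4.5.
Ranks ≤ 2: {1} → 1 value.

1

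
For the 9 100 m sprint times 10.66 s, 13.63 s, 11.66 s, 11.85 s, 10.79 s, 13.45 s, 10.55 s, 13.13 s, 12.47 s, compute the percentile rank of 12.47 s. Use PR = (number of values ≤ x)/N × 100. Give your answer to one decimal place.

N = 9.
Strictly below 12.47: 5. Equal to 12.47: 1.
PR = 6/9 × 100 = 66.7

66.7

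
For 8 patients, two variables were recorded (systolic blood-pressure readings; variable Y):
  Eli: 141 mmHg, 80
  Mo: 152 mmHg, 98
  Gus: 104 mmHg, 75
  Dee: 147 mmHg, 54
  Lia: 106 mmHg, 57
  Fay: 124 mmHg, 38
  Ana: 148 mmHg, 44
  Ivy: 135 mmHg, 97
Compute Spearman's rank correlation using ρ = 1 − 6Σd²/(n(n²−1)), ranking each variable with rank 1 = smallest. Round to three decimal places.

0.190

Ranks of variable 1: 5, 8, 1, 6, 2, 3, 7, 4
Ranks of variable 2: 6, 8, 5, 3, 4, 1, 2, 7
d = r₁ − r₂: -1, 0, -4, 3, -2, 2, 5, -3
d²: 1, 0, 16, 9, 4, 4, 25, 9; Σd² = 68
ρ = 1 − 6·68/(8·63) = 1 − 408/504 = 0.190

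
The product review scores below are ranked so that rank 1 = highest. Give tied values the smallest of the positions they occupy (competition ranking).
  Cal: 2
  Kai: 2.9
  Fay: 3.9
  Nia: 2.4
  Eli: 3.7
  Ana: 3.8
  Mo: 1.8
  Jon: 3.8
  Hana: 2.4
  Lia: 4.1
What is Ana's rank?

3

Sorted (descending): 4.1, 3.9, 3.8, 3.8, 3.7, 2.9, 2.4, 2.4, 2, 1.8
The 2 values of 3.8 occupy positions 3–4 → each gets rank 3.
The 2 values of 2.4 occupy positions 7–8 → each gets rank 7.
Ana has value 3.8 → rank 3.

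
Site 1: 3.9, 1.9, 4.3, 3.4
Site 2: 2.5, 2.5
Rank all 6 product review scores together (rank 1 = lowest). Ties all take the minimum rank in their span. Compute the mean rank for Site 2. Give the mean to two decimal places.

2.00

Sorted (ascending): 1.9, 2.5, 2.5, 3.4, 3.9, 4.3
The 2 values of 2.5 occupy positions 2–3 → each gets rank 2.
Site 2 values → pooled ranks: 2.5→2, 2.5→2
Mean rank = (2 + 2) / 2 = 2.00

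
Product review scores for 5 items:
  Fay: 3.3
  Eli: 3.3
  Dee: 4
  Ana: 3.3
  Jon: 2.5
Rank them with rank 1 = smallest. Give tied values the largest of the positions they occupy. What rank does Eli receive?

Sorted (ascending): 2.5, 3.3, 3.3, 3.3, 4
The 3 values of 3.3 occupy positions 2–4 → each gets rank 4.
Eli has value 3.3 → rank 4.

4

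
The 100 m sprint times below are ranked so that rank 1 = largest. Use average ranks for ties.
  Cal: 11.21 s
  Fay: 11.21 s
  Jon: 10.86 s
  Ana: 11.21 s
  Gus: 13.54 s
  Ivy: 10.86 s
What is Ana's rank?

Sorted (descending): 13.54, 11.21, 11.21, 11.21, 10.86, 10.86
The 3 values of 11.21 occupy positions 2–4 → average rank 3.
The 2 values of 10.86 occupy positions 5–6 → average rank (5+6)/2 = 5.5.
Ana has value 11.21 s → rank 3.

3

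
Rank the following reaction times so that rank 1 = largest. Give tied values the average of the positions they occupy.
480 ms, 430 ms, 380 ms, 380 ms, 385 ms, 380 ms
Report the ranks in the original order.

Sorted (descending): 480, 430, 385, 380, 380, 380
The 3 values of 380 occupy positions 4–6 → average rank 5.

1, 2, 5, 5, 3, 5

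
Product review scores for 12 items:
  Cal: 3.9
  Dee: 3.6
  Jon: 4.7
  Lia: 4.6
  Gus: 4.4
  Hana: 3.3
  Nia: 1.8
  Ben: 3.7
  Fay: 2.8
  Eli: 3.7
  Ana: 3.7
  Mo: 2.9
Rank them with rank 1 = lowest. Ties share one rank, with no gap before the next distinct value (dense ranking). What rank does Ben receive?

Sorted (ascending): 1.8, 2.8, 2.9, 3.3, 3.6, 3.7, 3.7, 3.7, 3.9, 4.4, 4.6, 4.7
The 3 values of 3.7 share dense rank 6.
Remaining distinct values take the next consecutive integers.
Ben has value 3.7 → rank 6.

6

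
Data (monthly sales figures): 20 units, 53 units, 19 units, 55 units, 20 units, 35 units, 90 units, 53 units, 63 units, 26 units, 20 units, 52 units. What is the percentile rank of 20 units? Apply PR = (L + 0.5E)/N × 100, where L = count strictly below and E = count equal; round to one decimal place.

20.8

N = 12.
Strictly below 20: 1. Equal to 20: 3.
PR = (1 + 0.5·3)/12 × 100 = 20.8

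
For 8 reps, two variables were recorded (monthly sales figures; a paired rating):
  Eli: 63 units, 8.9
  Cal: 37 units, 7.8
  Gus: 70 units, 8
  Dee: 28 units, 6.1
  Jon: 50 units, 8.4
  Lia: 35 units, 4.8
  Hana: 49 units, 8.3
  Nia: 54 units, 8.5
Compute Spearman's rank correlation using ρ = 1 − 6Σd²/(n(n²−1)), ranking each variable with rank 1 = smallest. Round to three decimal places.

0.738

Ranks of variable 1: 7, 3, 8, 1, 5, 2, 4, 6
Ranks of variable 2: 8, 3, 4, 2, 6, 1, 5, 7
d = r₁ − r₂: -1, 0, 4, -1, -1, 1, -1, -1
d²: 1, 0, 16, 1, 1, 1, 1, 1; Σd² = 22
ρ = 1 − 6·22/(8·63) = 1 − 132/504 = 0.738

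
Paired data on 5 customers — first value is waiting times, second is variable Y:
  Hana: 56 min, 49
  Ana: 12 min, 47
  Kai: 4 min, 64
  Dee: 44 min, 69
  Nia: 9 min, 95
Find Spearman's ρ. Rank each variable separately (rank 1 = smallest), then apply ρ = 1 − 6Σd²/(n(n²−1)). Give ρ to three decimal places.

Ranks of variable 1: 5, 3, 1, 4, 2
Ranks of variable 2: 2, 1, 3, 4, 5
d = r₁ − r₂: 3, 2, -2, 0, -3
d²: 9, 4, 4, 0, 9; Σd² = 26
ρ = 1 − 6·26/(5·24) = 1 − 156/120 = -0.300

-0.300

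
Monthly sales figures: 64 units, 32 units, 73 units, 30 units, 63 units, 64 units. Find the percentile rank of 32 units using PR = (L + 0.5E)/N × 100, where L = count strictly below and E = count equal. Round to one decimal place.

N = 6.
Strictly below 32: 1. Equal to 32: 1.
PR = (1 + 0.5·1)/6 × 100 = 25.0

25.0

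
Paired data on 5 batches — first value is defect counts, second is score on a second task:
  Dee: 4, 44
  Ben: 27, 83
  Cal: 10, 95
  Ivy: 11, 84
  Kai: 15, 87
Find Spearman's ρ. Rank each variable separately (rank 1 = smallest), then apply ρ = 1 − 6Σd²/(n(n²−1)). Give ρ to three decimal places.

0.100

Ranks of variable 1: 1, 5, 2, 3, 4
Ranks of variable 2: 1, 2, 5, 3, 4
d = r₁ − r₂: 0, 3, -3, 0, 0
d²: 0, 9, 9, 0, 0; Σd² = 18
ρ = 1 − 6·18/(5·24) = 1 − 108/120 = 0.100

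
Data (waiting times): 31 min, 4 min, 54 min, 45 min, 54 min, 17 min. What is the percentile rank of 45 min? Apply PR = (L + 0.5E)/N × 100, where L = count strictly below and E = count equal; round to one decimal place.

N = 6.
Strictly below 45: 3. Equal to 45: 1.
PR = (3 + 0.5·1)/6 × 100 = 58.3

58.3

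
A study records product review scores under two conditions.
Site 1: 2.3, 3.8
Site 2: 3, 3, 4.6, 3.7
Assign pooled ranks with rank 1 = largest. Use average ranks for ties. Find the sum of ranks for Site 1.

8

Sorted (descending): 4.6, 3.8, 3.7, 3, 3, 2.3
The 2 values of 3 occupy positions 4–5 → average rank (4+5)/2 = 4.5.
Site 1 values → pooled ranks: 2.3→6, 3.8→2
Rank sum = 6 + 2 = 8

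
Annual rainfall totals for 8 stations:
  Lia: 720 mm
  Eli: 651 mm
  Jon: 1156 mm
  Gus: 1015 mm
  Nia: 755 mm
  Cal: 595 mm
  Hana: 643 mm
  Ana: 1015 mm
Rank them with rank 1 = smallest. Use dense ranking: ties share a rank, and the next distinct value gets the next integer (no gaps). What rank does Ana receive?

6

Sorted (ascending): 595, 643, 651, 720, 755, 1015, 1015, 1156
The 2 values of 1015 share dense rank 6.
Remaining distinct values take the next consecutive integers.
Ana has value 1015 mm → rank 6.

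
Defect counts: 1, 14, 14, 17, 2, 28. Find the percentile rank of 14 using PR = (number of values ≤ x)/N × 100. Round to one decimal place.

66.7

N = 6.
Strictly below 14: 2. Equal to 14: 2.
PR = 4/6 × 100 = 66.7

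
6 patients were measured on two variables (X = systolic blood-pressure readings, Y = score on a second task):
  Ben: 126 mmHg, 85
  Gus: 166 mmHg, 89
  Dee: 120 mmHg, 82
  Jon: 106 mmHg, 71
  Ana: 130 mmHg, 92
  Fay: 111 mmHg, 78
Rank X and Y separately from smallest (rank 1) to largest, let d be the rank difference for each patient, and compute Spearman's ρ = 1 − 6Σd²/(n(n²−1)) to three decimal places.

Ranks of variable 1: 4, 6, 3, 1, 5, 2
Ranks of variable 2: 4, 5, 3, 1, 6, 2
d = r₁ − r₂: 0, 1, 0, 0, -1, 0
d²: 0, 1, 0, 0, 1, 0; Σd² = 2
ρ = 1 − 6·2/(6·35) = 1 − 12/210 = 0.943

0.943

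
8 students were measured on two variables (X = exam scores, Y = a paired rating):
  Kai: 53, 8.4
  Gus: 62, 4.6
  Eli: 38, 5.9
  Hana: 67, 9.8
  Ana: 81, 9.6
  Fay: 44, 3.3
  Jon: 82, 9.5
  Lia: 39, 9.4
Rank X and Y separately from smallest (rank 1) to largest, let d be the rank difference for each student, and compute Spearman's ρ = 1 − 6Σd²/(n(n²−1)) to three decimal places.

Ranks of variable 1: 4, 5, 1, 6, 7, 3, 8, 2
Ranks of variable 2: 4, 2, 3, 8, 7, 1, 6, 5
d = r₁ − r₂: 0, 3, -2, -2, 0, 2, 2, -3
d²: 0, 9, 4, 4, 0, 4, 4, 9; Σd² = 34
ρ = 1 − 6·34/(8·63) = 1 − 204/504 = 0.595

0.595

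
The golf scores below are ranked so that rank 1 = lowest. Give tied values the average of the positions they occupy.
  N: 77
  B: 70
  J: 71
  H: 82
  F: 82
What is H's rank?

Sorted (ascending): 70, 71, 77, 82, 82
The 2 values of 82 occupy positions 4–5 → average rank (4+5)/2 = 4.5.
H has value 82 → rank 4.5.

4.5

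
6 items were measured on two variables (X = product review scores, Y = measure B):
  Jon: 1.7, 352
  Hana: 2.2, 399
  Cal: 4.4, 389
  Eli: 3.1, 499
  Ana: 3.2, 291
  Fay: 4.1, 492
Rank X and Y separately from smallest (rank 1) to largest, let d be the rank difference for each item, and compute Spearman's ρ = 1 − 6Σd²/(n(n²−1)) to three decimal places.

0.086

Ranks of variable 1: 1, 2, 6, 3, 4, 5
Ranks of variable 2: 2, 4, 3, 6, 1, 5
d = r₁ − r₂: -1, -2, 3, -3, 3, 0
d²: 1, 4, 9, 9, 9, 0; Σd² = 32
ρ = 1 − 6·32/(6·35) = 1 − 192/210 = 0.086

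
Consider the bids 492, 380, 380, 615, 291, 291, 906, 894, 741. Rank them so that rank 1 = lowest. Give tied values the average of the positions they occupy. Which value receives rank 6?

Sorted (ascending): 291, 291, 380, 380, 492, 615, 741, 894, 906
The 2 values of 291 occupy positions 1–2 → average rank (1+2)/2 = 1.5.
The 2 values of 380 occupy positions 3–4 → average rank (3+4)/2 = 3.5.
Rank 6 → value 615.

615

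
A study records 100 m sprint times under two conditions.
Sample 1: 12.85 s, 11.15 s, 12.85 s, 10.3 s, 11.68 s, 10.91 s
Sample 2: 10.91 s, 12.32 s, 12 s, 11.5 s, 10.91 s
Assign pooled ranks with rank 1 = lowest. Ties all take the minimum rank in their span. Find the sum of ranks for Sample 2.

Sorted (ascending): 10.3, 10.91, 10.91, 10.91, 11.15, 11.5, 11.68, 12, 12.32, 12.85, 12.85
The 3 values of 10.91 occupy positions 2–4 → each gets rank 2.
The 2 values of 12.85 occupy positions 10–11 → each gets rank 10.
Sample 2 values → pooled ranks: 10.91→2, 12.32→9, 12→8, 11.5→6, 10.91→2
Rank sum = 2 + 9 + 8 + 6 + 2 = 27

27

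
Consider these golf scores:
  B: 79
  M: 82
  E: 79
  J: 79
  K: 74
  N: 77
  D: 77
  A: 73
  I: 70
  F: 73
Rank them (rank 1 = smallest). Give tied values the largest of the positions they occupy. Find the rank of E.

9

Sorted (ascending): 70, 73, 73, 74, 77, 77, 79, 79, 79, 82
The 2 values of 73 occupy positions 2–3 → each gets rank 3.
The 2 values of 77 occupy positions 5–6 → each gets rank 6.
The 3 values of 79 occupy positions 7–9 → each gets rank 9.
E has value 79 → rank 9.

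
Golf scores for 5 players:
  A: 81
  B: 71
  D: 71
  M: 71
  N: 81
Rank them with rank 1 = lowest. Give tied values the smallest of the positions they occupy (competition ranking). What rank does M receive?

Sorted (ascending): 71, 71, 71, 81, 81
The 3 values of 71 occupy positions 1–3 → each gets rank 1.
The 2 values of 81 occupy positions 4–5 → each gets rank 4.
M has value 71 → rank 1.

1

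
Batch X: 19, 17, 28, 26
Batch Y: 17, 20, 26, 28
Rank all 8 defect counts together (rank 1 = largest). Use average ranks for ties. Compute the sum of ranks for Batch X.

18.5

Sorted (descending): 28, 28, 26, 26, 20, 19, 17, 17
The 2 values of 28 occupy positions 1–2 → average rank (1+2)/2 = 1.5.
The 2 values of 26 occupy positions 3–4 → average rank (3+4)/2 = 3.5.
The 2 values of 17 occupy positions 7–8 → average rank (7+8)/2 = 7.5.
Batch X values → pooled ranks: 19→6, 17→7.5, 28→1.5, 26→3.5
Rank sum = 6 + 7.5 + 1.5 + 3.5 = 18.5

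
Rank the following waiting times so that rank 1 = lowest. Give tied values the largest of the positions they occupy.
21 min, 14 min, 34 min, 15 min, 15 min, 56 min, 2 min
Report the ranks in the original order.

Sorted (ascending): 2, 14, 15, 15, 21, 34, 56
The 2 values of 15 occupy positions 3–4 → each gets rank 4.

5, 2, 6, 4, 4, 7, 1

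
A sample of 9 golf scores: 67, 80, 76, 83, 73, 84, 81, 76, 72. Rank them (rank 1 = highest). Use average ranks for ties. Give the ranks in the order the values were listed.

9, 4, 5.5, 2, 7, 1, 3, 5.5, 8

Sorted (descending): 84, 83, 81, 80, 76, 76, 73, 72, 67
The 2 values of 76 occupy positions 5–6 → average rank (5+6)/2 = 5.5.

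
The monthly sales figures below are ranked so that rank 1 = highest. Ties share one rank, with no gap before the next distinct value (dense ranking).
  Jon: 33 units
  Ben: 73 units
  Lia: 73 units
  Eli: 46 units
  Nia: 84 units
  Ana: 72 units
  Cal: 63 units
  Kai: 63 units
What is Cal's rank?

Sorted (descending): 84, 73, 73, 72, 63, 63, 46, 33
The 2 values of 73 share dense rank 2.
The 2 values of 63 share dense rank 4.
Remaining distinct values take the next consecutive integers.
Cal has value 63 units → rank 4.

4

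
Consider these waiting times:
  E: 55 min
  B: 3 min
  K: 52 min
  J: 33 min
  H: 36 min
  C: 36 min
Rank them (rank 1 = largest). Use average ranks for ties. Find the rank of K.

Sorted (descending): 55, 52, 36, 36, 33, 3
The 2 values of 36 occupy positions 3–4 → average rank (3+4)/2 = 3.5.
K has value 52 min → rank 2.

2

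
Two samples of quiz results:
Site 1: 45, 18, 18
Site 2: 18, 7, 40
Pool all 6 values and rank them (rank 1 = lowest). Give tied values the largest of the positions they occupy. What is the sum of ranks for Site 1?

14

Sorted (ascending): 7, 18, 18, 18, 40, 45
The 3 values of 18 occupy positions 2–4 → each gets rank 4.
Site 1 values → pooled ranks: 45→6, 18→4, 18→4
Rank sum = 6 + 4 + 4 = 14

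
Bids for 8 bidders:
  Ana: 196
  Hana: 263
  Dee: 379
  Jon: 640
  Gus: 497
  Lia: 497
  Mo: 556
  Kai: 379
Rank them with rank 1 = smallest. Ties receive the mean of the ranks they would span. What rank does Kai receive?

3.5

Sorted (ascending): 196, 263, 379, 379, 497, 497, 556, 640
The 2 values of 379 occupy positions 3–4 → average rank (3+4)/2 = 3.5.
The 2 values of 497 occupy positions 5–6 → average rank (5+6)/2 = 5.5.
Kai has value 379 → rank 3.5.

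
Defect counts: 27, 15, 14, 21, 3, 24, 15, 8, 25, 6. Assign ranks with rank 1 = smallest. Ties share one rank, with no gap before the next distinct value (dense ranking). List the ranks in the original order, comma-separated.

9, 5, 4, 6, 1, 7, 5, 3, 8, 2

Sorted (ascending): 3, 6, 8, 14, 15, 15, 21, 24, 25, 27
The 2 values of 15 share dense rank 5.
Remaining distinct values take the next consecutive integers.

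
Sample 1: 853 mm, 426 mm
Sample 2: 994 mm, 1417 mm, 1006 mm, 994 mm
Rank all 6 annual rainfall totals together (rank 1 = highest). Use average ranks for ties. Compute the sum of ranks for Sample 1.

11

Sorted (descending): 1417, 1006, 994, 994, 853, 426
The 2 values of 994 occupy positions 3–4 → average rank (3+4)/2 = 3.5.
Sample 1 values → pooled ranks: 853→5, 426→6
Rank sum = 5 + 6 = 11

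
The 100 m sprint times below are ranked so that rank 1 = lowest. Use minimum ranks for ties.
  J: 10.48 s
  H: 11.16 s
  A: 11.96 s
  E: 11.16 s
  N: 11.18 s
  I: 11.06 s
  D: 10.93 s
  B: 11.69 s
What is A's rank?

Sorted (ascending): 10.48, 10.93, 11.06, 11.16, 11.16, 11.18, 11.69, 11.96
The 2 values of 11.16 occupy positions 4–5 → each gets rank 4.
A has value 11.96 s → rank 8.

8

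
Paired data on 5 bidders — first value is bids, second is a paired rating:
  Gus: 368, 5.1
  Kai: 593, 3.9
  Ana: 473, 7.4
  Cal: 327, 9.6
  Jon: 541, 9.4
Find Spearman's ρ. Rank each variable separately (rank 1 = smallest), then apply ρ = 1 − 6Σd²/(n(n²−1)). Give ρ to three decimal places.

Ranks of variable 1: 2, 5, 3, 1, 4
Ranks of variable 2: 2, 1, 3, 5, 4
d = r₁ − r₂: 0, 4, 0, -4, 0
d²: 0, 16, 0, 16, 0; Σd² = 32
ρ = 1 − 6·32/(5·24) = 1 − 192/120 = -0.600

-0.600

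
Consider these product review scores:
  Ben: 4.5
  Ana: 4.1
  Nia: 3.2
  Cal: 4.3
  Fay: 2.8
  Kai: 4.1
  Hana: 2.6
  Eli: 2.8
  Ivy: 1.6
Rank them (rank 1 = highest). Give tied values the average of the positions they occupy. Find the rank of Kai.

Sorted (descending): 4.5, 4.3, 4.1, 4.1, 3.2, 2.8, 2.8, 2.6, 1.6
The 2 values of 4.1 occupy positions 3–4 → average rank (3+4)/2 = 3.5.
The 2 values of 2.8 occupy positions 6–7 → average rank (6+7)/2 = 6.5.
Kai has value 4.1 → rank 3.5.

3.5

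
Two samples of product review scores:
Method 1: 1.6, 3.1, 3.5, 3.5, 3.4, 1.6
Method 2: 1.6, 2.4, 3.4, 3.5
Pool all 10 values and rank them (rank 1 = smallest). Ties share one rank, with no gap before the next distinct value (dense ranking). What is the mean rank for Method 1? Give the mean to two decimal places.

Sorted (ascending): 1.6, 1.6, 1.6, 2.4, 3.1, 3.4, 3.4, 3.5, 3.5, 3.5
The 3 values of 1.6 share dense rank 1.
The 2 values of 3.4 share dense rank 4.
The 3 values of 3.5 share dense rank 5.
Remaining distinct values take the next consecutive integers.
Method 1 values → pooled ranks: 1.6→1, 3.1→3, 3.5→5, 3.5→5, 3.4→4, 1.6→1
Mean rank = (1 + 3 + 5 + 5 + 4 + 1) / 6 = 3.17

3.17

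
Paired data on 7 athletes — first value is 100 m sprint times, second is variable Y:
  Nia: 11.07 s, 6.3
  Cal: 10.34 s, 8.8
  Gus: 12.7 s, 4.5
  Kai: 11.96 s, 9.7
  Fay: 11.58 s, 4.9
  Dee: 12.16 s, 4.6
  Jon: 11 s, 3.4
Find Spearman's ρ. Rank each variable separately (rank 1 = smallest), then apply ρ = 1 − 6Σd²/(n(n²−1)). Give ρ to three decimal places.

-0.214

Ranks of variable 1: 3, 1, 7, 5, 4, 6, 2
Ranks of variable 2: 5, 6, 2, 7, 4, 3, 1
d = r₁ − r₂: -2, -5, 5, -2, 0, 3, 1
d²: 4, 25, 25, 4, 0, 9, 1; Σd² = 68
ρ = 1 − 6·68/(7·48) = 1 − 408/336 = -0.214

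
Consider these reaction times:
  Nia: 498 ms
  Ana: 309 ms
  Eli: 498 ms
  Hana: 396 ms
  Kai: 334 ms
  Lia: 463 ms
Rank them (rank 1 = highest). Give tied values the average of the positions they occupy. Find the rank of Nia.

Sorted (descending): 498, 498, 463, 396, 334, 309
The 2 values of 498 occupy positions 1–2 → average rank (1+2)/2 = 1.5.
Nia has value 498 ms → rank 1.5.

1.5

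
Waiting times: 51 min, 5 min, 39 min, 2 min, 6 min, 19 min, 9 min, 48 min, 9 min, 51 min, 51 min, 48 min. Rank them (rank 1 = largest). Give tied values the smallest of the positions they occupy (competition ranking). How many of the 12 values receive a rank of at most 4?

5

Sorted (descending): 51, 51, 51, 48, 48, 39, 19, 9, 9, 6, 5, 2
The 3 values of 51 occupy positions 1–3 → each gets rank 1.
The 2 values of 48 occupy positions 4–5 → each gets rank 4.
The 2 values of 9 occupy positions 8–9 → each gets rank 8.
Ranks ≤ 4: {1, 1, 1, 4, 4} → 5 values.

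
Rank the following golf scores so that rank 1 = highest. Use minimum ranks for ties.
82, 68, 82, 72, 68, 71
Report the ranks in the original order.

1, 5, 1, 3, 5, 4

Sorted (descending): 82, 82, 72, 71, 68, 68
The 2 values of 82 occupy positions 1–2 → each gets rank 1.
The 2 values of 68 occupy positions 5–6 → each gets rank 5.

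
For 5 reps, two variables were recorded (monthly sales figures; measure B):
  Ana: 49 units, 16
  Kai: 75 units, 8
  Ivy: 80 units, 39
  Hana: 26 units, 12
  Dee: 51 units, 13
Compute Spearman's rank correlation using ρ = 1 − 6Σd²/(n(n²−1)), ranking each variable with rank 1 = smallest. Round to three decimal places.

0.300

Ranks of variable 1: 2, 4, 5, 1, 3
Ranks of variable 2: 4, 1, 5, 2, 3
d = r₁ − r₂: -2, 3, 0, -1, 0
d²: 4, 9, 0, 1, 0; Σd² = 14
ρ = 1 − 6·14/(5·24) = 1 − 84/120 = 0.300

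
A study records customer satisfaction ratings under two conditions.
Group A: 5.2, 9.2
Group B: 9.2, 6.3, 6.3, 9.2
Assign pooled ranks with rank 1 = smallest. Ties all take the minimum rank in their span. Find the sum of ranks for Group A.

Sorted (ascending): 5.2, 6.3, 6.3, 9.2, 9.2, 9.2
The 2 values of 6.3 occupy positions 2–3 → each gets rank 2.
The 3 values of 9.2 occupy positions 4–6 → each gets rank 4.
Group A values → pooled ranks: 5.2→1, 9.2→4
Rank sum = 1 + 4 = 5

5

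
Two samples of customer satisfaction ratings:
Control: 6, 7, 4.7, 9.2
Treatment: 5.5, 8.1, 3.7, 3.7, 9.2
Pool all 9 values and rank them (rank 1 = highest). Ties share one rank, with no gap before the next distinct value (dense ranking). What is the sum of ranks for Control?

14

Sorted (descending): 9.2, 9.2, 8.1, 7, 6, 5.5, 4.7, 3.7, 3.7
The 2 values of 9.2 share dense rank 1.
The 2 values of 3.7 share dense rank 7.
Remaining distinct values take the next consecutive integers.
Control values → pooled ranks: 6→4, 7→3, 4.7→6, 9.2→1
Rank sum = 4 + 3 + 6 + 1 = 14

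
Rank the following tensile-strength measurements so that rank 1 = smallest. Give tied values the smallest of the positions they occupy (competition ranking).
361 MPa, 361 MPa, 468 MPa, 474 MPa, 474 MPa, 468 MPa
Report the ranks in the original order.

1, 1, 3, 5, 5, 3

Sorted (ascending): 361, 361, 468, 468, 474, 474
The 2 values of 361 occupy positions 1–2 → each gets rank 1.
The 2 values of 468 occupy positions 3–4 → each gets rank 3.
The 2 values of 474 occupy positions 5–6 → each gets rank 5.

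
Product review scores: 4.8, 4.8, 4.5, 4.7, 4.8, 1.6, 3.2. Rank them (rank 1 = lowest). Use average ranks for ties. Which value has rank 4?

4.7

Sorted (ascending): 1.6, 3.2, 4.5, 4.7, 4.8, 4.8, 4.8
The 3 values of 4.8 occupy positions 5–7 → average rank 6.
Rank 4 → value 4.7.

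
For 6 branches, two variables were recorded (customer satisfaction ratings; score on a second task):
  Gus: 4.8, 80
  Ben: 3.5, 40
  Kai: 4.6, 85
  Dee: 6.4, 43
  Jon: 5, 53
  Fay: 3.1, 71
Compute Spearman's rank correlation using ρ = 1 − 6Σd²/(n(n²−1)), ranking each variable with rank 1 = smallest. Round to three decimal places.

Ranks of variable 1: 4, 2, 3, 6, 5, 1
Ranks of variable 2: 5, 1, 6, 2, 3, 4
d = r₁ − r₂: -1, 1, -3, 4, 2, -3
d²: 1, 1, 9, 16, 4, 9; Σd² = 40
ρ = 1 − 6·40/(6·35) = 1 − 240/210 = -0.143

-0.143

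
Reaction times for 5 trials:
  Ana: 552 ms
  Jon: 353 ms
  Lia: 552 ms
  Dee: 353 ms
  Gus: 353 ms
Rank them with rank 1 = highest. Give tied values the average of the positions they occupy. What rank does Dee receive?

4

Sorted (descending): 552, 552, 353, 353, 353
The 2 values of 552 occupy positions 1–2 → average rank (1+2)/2 = 1.5.
The 3 values of 353 occupy positions 3–5 → average rank 4.
Dee has value 353 ms → rank 4.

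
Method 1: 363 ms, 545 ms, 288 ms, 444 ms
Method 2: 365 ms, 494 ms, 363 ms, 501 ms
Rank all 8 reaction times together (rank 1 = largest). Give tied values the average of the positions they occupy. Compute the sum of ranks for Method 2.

16.5

Sorted (descending): 545, 501, 494, 444, 365, 363, 363, 288
The 2 values of 363 occupy positions 6–7 → average rank (6+7)/2 = 6.5.
Method 2 values → pooled ranks: 365→5, 494→3, 363→6.5, 501→2
Rank sum = 5 + 3 + 6.5 + 2 = 16.5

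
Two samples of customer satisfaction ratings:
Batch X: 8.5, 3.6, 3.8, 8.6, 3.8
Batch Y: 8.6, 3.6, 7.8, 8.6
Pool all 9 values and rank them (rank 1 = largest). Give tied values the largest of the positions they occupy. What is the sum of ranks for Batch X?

30

Sorted (descending): 8.6, 8.6, 8.6, 8.5, 7.8, 3.8, 3.8, 3.6, 3.6
The 3 values of 8.6 occupy positions 1–3 → each gets rank 3.
The 2 values of 3.8 occupy positions 6–7 → each gets rank 7.
The 2 values of 3.6 occupy positions 8–9 → each gets rank 9.
Batch X values → pooled ranks: 8.5→4, 3.6→9, 3.8→7, 8.6→3, 3.8→7
Rank sum = 4 + 9 + 7 + 3 + 7 = 30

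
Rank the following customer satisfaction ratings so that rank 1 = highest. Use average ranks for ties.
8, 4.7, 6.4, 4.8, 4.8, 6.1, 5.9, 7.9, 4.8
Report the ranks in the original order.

Sorted (descending): 8, 7.9, 6.4, 6.1, 5.9, 4.8, 4.8, 4.8, 4.7
The 3 values of 4.8 occupy positions 6–8 → average rank 7.

1, 9, 3, 7, 7, 4, 5, 2, 7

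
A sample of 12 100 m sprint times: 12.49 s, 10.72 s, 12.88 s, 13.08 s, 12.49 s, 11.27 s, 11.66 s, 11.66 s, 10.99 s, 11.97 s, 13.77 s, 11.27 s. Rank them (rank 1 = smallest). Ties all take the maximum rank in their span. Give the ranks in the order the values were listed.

Sorted (ascending): 10.72, 10.99, 11.27, 11.27, 11.66, 11.66, 11.97, 12.49, 12.49, 12.88, 13.08, 13.77
The 2 values of 11.27 occupy positions 3–4 → each gets rank 4.
The 2 values of 11.66 occupy positions 5–6 → each gets rank 6.
The 2 values of 12.49 occupy positions 8–9 → each gets rank 9.

9, 1, 10, 11, 9, 4, 6, 6, 2, 7, 12, 4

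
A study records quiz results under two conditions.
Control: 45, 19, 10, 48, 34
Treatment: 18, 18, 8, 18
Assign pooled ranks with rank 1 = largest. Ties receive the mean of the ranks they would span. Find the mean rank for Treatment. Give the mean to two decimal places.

6.75

Sorted (descending): 48, 45, 34, 19, 18, 18, 18, 10, 8
The 3 values of 18 occupy positions 5–7 → average rank 6.
Treatment values → pooled ranks: 18→6, 18→6, 8→9, 18→6
Mean rank = (6 + 6 + 9 + 6) / 4 = 6.75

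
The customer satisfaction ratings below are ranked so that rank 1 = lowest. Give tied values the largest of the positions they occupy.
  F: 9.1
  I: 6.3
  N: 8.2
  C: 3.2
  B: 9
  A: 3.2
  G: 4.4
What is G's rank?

Sorted (ascending): 3.2, 3.2, 4.4, 6.3, 8.2, 9, 9.1
The 2 values of 3.2 occupy positions 1–2 → each gets rank 2.
G has value 4.4 → rank 3.

3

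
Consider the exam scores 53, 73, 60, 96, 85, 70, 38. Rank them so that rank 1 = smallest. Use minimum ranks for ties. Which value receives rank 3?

60

Sorted (ascending): 38, 53, 60, 70, 73, 85, 96
No ties — each value takes its position as its rank.
Rank 3 → value 60.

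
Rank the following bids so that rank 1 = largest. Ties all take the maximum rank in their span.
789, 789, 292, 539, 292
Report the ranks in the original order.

2, 2, 5, 3, 5

Sorted (descending): 789, 789, 539, 292, 292
The 2 values of 789 occupy positions 1–2 → each gets rank 2.
The 2 values of 292 occupy positions 4–5 → each gets rank 5.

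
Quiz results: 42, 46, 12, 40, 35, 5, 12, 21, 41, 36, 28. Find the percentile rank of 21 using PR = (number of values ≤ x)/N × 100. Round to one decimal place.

36.4

N = 11.
Strictly below 21: 3. Equal to 21: 1.
PR = 4/11 × 100 = 36.4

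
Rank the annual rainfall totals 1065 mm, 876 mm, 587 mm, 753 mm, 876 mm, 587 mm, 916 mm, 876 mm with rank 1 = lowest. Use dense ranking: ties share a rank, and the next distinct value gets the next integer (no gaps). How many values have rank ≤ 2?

Sorted (ascending): 587, 587, 753, 876, 876, 876, 916, 1065
The 2 values of 587 share dense rank 1.
The 3 values of 876 share dense rank 3.
Remaining distinct values take the next consecutive integers.
Ranks ≤ 2: {1, 1, 2} → 3 values.

3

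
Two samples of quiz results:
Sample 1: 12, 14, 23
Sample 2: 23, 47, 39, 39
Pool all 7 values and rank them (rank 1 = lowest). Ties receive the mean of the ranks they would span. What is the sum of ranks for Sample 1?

Sorted (ascending): 12, 14, 23, 23, 39, 39, 47
The 2 values of 23 occupy positions 3–4 → average rank (3+4)/2 = 3.5.
The 2 values of 39 occupy positions 5–6 → average rank (5+6)/2 = 5.5.
Sample 1 values → pooled ranks: 12→1, 14→2, 23→3.5
Rank sum = 1 + 2 + 3.5 = 6.5

6.5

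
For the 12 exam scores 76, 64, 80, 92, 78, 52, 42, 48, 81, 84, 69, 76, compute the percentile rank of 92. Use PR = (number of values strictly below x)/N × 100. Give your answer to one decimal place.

N = 12.
Strictly below 92: 11. Equal to 92: 1.
PR = 11/12 × 100 = 91.7

91.7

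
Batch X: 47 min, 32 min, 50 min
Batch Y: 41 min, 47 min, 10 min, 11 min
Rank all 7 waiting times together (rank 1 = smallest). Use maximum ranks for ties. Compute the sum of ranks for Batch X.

16

Sorted (ascending): 10, 11, 32, 41, 47, 47, 50
The 2 values of 47 occupy positions 5–6 → each gets rank 6.
Batch X values → pooled ranks: 47→6, 32→3, 50→7
Rank sum = 6 + 3 + 7 = 16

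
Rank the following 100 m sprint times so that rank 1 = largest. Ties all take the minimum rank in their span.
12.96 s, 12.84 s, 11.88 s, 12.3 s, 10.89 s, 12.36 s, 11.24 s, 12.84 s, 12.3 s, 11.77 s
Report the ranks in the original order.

1, 2, 7, 5, 10, 4, 9, 2, 5, 8

Sorted (descending): 12.96, 12.84, 12.84, 12.36, 12.3, 12.3, 11.88, 11.77, 11.24, 10.89
The 2 values of 12.84 occupy positions 2–3 → each gets rank 2.
The 2 values of 12.3 occupy positions 5–6 → each gets rank 5.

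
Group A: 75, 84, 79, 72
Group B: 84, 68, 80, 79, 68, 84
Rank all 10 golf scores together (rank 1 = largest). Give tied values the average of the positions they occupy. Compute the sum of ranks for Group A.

22.5

Sorted (descending): 84, 84, 84, 80, 79, 79, 75, 72, 68, 68
The 3 values of 84 occupy positions 1–3 → average rank 2.
The 2 values of 79 occupy positions 5–6 → average rank (5+6)/2 = 5.5.
The 2 values of 68 occupy positions 9–10 → average rank (9+10)/2 = 9.5.
Group A values → pooled ranks: 75→7, 84→2, 79→5.5, 72→8
Rank sum = 7 + 2 + 5.5 + 8 = 22.5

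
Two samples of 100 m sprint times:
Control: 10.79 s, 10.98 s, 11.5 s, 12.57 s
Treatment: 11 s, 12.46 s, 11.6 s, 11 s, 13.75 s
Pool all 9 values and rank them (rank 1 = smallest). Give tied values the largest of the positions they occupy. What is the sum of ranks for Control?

16

Sorted (ascending): 10.79, 10.98, 11, 11, 11.5, 11.6, 12.46, 12.57, 13.75
The 2 values of 11 occupy positions 3–4 → each gets rank 4.
Control values → pooled ranks: 10.79→1, 10.98→2, 11.5→5, 12.57→8
Rank sum = 1 + 2 + 5 + 8 = 16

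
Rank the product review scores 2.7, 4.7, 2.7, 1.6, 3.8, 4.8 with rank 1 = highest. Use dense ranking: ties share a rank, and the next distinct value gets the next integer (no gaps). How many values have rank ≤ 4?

5

Sorted (descending): 4.8, 4.7, 3.8, 2.7, 2.7, 1.6
The 2 values of 2.7 share dense rank 4.
Remaining distinct values take the next consecutive integers.
Ranks ≤ 4: {1, 2, 3, 4, 4} → 5 values.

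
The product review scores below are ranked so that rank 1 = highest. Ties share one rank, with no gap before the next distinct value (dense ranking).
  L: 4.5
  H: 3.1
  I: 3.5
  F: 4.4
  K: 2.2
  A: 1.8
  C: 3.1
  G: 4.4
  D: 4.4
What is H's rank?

4

Sorted (descending): 4.5, 4.4, 4.4, 4.4, 3.5, 3.1, 3.1, 2.2, 1.8
The 3 values of 4.4 share dense rank 2.
The 2 values of 3.1 share dense rank 4.
Remaining distinct values take the next consecutive integers.
H has value 3.1 → rank 4.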